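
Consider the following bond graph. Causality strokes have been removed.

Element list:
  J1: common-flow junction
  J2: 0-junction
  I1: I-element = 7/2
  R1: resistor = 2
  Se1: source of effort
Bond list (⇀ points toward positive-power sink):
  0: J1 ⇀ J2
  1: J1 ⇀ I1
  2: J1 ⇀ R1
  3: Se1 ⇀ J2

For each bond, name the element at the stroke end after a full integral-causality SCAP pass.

#0 →J1
#1 →I1
#2 →J1
#3 →J2

#3 stroke at J2  (Se1 fixes effort; stroke away)
#0 stroke at J1  (0-jn J2 has e-setter on 3)
#1 stroke at I1  (I1 integral (f out))
#2 stroke at J1  (common-f at J1 fixed by 1)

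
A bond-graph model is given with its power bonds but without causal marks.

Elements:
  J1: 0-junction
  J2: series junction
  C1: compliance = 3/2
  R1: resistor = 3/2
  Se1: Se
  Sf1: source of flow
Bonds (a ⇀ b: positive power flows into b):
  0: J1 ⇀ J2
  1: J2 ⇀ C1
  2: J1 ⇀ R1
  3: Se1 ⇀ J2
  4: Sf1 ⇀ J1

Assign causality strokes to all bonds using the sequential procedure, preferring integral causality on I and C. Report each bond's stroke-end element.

β3 stroke at J2  (Se1 fixes effort; stroke away)
β4 stroke at Sf1  (Sf1: flow source, stroke at near end)
β1 stroke at J2  (C1 integral (e out))
β0 stroke at J1  (J2 needs exactly one f-in)
β2 stroke at R1  (0-jn J1 has e-setter on 0)

#0 |J1
#1 |J2
#2 |R1
#3 |J2
#4 |Sf1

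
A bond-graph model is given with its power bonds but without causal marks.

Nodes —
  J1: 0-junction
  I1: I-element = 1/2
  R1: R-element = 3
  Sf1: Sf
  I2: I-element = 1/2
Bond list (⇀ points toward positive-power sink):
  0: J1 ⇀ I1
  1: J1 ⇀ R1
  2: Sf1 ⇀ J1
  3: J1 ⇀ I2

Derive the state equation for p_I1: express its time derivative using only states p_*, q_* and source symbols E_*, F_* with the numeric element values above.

dp_I1/dt = 3*F_Sf1 - 6*p_I1 - 6*p_I2

β2 →Sf1  (Sf1 (Sf) sets flow on bond)
β0 →I1  (prefer integral on I1)
β3 →I2  (I2 outputs flow p/I2)
β1 →J1  (closing 0-jn rule on J1)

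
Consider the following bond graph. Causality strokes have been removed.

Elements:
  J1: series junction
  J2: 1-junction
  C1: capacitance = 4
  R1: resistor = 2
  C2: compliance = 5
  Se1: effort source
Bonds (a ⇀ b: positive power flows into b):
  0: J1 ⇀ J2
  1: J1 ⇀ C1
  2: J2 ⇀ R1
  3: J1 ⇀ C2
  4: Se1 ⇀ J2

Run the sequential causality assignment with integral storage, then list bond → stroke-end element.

b0 |J2
b1 |J1
b2 |R1
b3 |J1
b4 |J2

β4 →J2  (Se1: effort source, stroke at far end)
β1 →J1  (C1: C, integral causality)
β3 →J1  (C2: C, integral causality)
β0 →J2  (only one flow-in slot at J1)
β2 →R1  (only one flow-in slot at J2)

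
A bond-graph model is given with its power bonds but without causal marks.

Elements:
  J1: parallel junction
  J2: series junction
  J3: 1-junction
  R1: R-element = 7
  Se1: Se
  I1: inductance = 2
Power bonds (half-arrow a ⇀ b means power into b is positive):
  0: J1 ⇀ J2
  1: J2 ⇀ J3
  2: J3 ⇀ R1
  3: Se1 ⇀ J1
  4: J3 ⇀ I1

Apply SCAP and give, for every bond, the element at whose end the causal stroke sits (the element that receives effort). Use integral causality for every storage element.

b3 stroke→J1  (Se1 fixes effort; stroke away)
b0 stroke→J2  (J1 effort already set via bond 3)
b1 stroke→J3  (only one flow-in slot at J2)
b4 stroke→I1  (I1 outputs flow p/I1)
b2 stroke→J3  (1-jn J3 has f-setter on 4)

b0 stroke→J2
b1 stroke→J3
b2 stroke→J3
b3 stroke→J1
b4 stroke→I1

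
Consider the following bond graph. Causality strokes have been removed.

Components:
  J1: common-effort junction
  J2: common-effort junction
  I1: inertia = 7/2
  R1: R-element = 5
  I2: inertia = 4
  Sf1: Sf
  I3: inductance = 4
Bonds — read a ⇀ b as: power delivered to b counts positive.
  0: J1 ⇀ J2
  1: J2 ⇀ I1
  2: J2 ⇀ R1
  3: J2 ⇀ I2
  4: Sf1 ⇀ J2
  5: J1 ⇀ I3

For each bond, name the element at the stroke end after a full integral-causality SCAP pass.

bond 4 stroke→Sf1  (Sf1 (Sf) sets flow on bond)
bond 1 stroke→I1  (I1 outputs flow p/I1)
bond 3 stroke→I2  (I2: I, integral causality)
bond 5 stroke→I3  (prefer integral on I3)
bond 0 stroke→J1  (J1: last free bond brings effort in)
bond 2 stroke→J2  (J2: last free bond brings effort in)

bond 0 →J1
bond 1 →I1
bond 2 →J2
bond 3 →I2
bond 4 →Sf1
bond 5 →I3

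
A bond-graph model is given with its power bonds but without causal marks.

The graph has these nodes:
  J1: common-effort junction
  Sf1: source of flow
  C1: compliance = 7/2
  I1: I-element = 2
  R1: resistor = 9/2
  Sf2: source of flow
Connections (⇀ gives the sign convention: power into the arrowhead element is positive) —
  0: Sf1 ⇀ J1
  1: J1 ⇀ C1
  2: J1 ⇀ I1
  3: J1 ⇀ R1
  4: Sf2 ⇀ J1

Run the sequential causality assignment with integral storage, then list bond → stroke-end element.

b0 →Sf1  (Sf1 (Sf) sets flow on bond)
b4 →Sf2  (Sf2: flow source, stroke at near end)
b1 →J1  (C1 integral (e out))
b2 →I1  (0-jn J1 has e-setter on 1)
b3 →R1  (common-e at J1 fixed by 1)

#0 →Sf1
#1 →J1
#2 →I1
#3 →R1
#4 →Sf2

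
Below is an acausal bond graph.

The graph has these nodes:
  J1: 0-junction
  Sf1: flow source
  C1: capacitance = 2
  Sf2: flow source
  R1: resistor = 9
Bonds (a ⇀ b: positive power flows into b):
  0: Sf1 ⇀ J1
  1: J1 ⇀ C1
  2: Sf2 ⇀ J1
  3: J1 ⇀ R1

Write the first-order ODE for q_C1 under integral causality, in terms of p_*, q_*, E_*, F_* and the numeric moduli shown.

b0 stroke at Sf1  (Sf1: flow source, stroke at near end)
b2 stroke at Sf2  (source Sf2 imposes f)
b1 stroke at J1  (C1: C, integral causality)
b3 stroke at R1  (common-e at J1 fixed by 1)

dq_C1/dt = F_Sf1 + F_Sf2 - q_C1/18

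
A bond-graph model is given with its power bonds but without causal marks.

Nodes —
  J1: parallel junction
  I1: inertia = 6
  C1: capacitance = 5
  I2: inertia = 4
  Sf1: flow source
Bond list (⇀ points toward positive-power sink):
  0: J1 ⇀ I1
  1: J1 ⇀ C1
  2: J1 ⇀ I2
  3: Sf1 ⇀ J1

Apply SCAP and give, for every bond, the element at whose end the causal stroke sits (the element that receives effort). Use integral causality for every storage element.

β0 stroke at I1
β1 stroke at J1
β2 stroke at I2
β3 stroke at Sf1

#3 stroke→Sf1  (Sf1 (Sf) sets flow on bond)
#0 stroke→I1  (I1: I, integral causality)
#1 stroke→J1  (C1 integral (e out))
#2 stroke→I2  (J1 effort already set via bond 1)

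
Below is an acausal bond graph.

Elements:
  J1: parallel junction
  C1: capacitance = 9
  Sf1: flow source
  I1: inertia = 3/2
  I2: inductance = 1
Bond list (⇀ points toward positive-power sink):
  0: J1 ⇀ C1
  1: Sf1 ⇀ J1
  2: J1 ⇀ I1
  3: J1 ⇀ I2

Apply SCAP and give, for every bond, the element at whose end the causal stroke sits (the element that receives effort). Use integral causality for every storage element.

β0 →J1
β1 →Sf1
β2 →I1
β3 →I2

β1 stroke→Sf1  (source Sf1 imposes f)
β0 stroke→J1  (C1 outputs effort q/C1)
β2 stroke→I1  (0-jn J1 has e-setter on 0)
β3 stroke→I2  (J1 effort already set via bond 0)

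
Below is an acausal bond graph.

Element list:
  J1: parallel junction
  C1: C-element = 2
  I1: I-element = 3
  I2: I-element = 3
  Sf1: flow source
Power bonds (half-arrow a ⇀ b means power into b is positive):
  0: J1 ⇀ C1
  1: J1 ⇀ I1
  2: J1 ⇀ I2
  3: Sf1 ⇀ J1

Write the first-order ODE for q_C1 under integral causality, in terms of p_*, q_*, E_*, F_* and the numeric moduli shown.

#3 |Sf1  (Sf1: flow source, stroke at near end)
#0 |J1  (prefer integral on C1)
#1 |I1  (0-jn J1 has e-setter on 0)
#2 |I2  (0-jn J1 has e-setter on 0)

dq_C1/dt = F_Sf1 - p_I1/3 - p_I2/3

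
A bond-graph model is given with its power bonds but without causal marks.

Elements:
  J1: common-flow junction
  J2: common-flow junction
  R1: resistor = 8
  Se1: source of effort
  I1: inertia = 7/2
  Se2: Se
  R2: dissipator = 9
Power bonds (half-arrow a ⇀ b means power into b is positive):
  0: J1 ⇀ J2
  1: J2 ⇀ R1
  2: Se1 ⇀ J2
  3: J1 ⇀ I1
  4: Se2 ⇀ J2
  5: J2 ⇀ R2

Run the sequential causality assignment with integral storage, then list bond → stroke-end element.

bond 2 stroke at J2  (source Se1 imposes e)
bond 4 stroke at J2  (Se2: effort source, stroke at far end)
bond 3 stroke at I1  (I1: I, integral causality)
bond 0 stroke at J1  (common-f at J1 fixed by 3)
bond 1 stroke at J2  (1-jn J2 has f-setter on 0)
bond 5 stroke at J2  (J2 flow already set via bond 0)

β0 stroke at J1
β1 stroke at J2
β2 stroke at J2
β3 stroke at I1
β4 stroke at J2
β5 stroke at J2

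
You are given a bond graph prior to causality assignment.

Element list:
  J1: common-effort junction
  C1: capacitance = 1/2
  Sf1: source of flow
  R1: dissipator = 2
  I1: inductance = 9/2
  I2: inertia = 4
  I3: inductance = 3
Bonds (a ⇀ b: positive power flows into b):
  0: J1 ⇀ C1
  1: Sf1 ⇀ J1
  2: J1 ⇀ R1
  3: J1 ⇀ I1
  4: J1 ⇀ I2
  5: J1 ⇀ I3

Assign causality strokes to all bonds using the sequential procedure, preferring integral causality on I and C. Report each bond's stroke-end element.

#1 stroke→Sf1  (Sf1 fixes flow; stroke at Sf1)
#0 stroke→J1  (C1 integral (e out))
#2 stroke→R1  (J1 effort already set via bond 0)
#3 stroke→I1  (0-jn J1 has e-setter on 0)
#4 stroke→I2  (0-jn J1 has e-setter on 0)
#5 stroke→I3  (0-jn J1 has e-setter on 0)

#0 stroke at J1
#1 stroke at Sf1
#2 stroke at R1
#3 stroke at I1
#4 stroke at I2
#5 stroke at I3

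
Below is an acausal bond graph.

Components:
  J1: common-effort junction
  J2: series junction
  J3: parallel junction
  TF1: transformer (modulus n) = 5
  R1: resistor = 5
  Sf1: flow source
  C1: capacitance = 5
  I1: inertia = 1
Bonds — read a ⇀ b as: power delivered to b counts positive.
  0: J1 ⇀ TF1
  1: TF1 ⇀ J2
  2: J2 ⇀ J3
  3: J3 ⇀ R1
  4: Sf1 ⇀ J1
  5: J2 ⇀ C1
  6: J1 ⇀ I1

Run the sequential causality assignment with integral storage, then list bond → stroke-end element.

β0 stroke→J1
β1 stroke→TF1
β2 stroke→J2
β3 stroke→J3
β4 stroke→Sf1
β5 stroke→J2
β6 stroke→I1

b4 →Sf1  (source Sf1 imposes f)
b5 →J2  (prefer integral on C1)
b6 →I1  (I1 integral (f out))
b0 →J1  (J1 needs exactly one e-in)
b1 →TF1  (TF1: transformer flips bond 0)
b2 →J2  (1-jn J2 has f-setter on 1)
b3 →J3  (only one effort-in slot at J3)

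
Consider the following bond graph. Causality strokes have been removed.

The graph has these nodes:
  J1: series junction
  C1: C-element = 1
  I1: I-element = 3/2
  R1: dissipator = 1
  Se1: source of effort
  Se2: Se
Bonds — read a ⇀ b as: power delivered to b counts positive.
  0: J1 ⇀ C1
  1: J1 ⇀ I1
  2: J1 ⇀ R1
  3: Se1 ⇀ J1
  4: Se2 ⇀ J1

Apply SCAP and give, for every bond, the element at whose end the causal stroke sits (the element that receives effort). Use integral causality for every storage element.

β0 →J1
β1 →I1
β2 →J1
β3 →J1
β4 →J1

#3 |J1  (Se1: effort source, stroke at far end)
#4 |J1  (Se2: effort source, stroke at far end)
#0 |J1  (C1: C, integral causality)
#1 |I1  (I1: I, integral causality)
#2 |J1  (J1: bond 1 brought flow, rest push out)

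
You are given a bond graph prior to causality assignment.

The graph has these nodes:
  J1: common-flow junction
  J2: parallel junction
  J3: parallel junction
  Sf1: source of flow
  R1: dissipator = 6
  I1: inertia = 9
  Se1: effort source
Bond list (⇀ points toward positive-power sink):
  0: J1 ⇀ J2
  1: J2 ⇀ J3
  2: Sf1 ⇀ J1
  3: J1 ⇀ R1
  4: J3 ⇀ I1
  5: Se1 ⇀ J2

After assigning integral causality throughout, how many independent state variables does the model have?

b2 →Sf1  (Sf1 (Sf) sets flow on bond)
b5 →J2  (Se1 fixes effort; stroke away)
b0 →J1  (J1 flow already set via bond 2)
b3 →J1  (1-jn J1 has f-setter on 2)
b1 →J3  (J2 effort already set via bond 5)
b4 →I1  (J3 effort already set via bond 1)

1  (I1 all integral)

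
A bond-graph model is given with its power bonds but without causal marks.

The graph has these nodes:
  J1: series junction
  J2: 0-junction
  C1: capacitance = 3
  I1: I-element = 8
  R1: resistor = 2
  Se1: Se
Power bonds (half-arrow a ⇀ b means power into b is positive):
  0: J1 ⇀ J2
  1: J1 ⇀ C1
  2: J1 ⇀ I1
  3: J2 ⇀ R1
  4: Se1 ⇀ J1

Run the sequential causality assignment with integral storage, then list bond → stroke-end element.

bond 0 |J1
bond 1 |J1
bond 2 |I1
bond 3 |J2
bond 4 |J1

bond 4 stroke→J1  (Se1 (Se) sets effort on bond)
bond 1 stroke→J1  (prefer integral on C1)
bond 2 stroke→I1  (I1: I, integral causality)
bond 0 stroke→J1  (J1: bond 2 brought flow, rest push out)
bond 3 stroke→J2  (J2: last free bond brings effort in)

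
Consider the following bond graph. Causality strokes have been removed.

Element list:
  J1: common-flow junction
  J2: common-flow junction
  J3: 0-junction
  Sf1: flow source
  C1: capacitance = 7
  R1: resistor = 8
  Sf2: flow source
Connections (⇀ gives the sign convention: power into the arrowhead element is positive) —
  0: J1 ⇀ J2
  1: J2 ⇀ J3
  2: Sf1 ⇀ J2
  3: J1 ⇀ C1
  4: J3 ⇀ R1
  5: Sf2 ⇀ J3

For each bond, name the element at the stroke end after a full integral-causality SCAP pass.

β2 |Sf1  (Sf1: flow source, stroke at near end)
β5 |Sf2  (source Sf2 imposes f)
β0 |J2  (1-jn J2 has f-setter on 2)
β1 |J2  (J2 flow already set via bond 2)
β4 |J3  (closing 0-jn rule on J3)
β3 |J1  (common-f at J1 fixed by 0)

β0 stroke at J2
β1 stroke at J2
β2 stroke at Sf1
β3 stroke at J1
β4 stroke at J3
β5 stroke at Sf2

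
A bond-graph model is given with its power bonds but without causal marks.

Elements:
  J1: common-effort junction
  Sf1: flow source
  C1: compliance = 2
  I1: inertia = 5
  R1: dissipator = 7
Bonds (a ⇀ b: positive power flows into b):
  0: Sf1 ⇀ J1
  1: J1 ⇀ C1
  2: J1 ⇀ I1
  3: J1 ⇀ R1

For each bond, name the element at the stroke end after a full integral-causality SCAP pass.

b0 stroke at Sf1  (source Sf1 imposes f)
b1 stroke at J1  (C1: C, integral causality)
b2 stroke at I1  (J1: bond 1 brought effort, rest push out)
b3 stroke at R1  (0-jn J1 has e-setter on 1)

bond 0 →Sf1
bond 1 →J1
bond 2 →I1
bond 3 →R1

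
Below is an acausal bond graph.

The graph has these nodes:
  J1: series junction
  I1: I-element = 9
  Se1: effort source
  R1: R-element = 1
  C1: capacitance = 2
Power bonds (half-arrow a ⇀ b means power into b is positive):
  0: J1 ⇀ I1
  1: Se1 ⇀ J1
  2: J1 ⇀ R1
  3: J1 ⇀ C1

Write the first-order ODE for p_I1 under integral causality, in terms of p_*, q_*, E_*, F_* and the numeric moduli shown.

#1 |J1  (Se1 fixes effort; stroke away)
#0 |I1  (I1: I, integral causality)
#2 |J1  (common-f at J1 fixed by 0)
#3 |J1  (J1: bond 0 brought flow, rest push out)

dp_I1/dt = E_Se1 - p_I1/9 - q_C1/2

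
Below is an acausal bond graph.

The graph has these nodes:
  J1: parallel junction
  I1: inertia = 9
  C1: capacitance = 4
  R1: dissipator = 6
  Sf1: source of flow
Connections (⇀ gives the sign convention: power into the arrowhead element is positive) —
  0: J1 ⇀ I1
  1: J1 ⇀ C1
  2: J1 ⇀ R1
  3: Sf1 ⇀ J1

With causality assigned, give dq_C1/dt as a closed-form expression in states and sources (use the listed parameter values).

β3 stroke at Sf1  (Sf1 (Sf) sets flow on bond)
β0 stroke at I1  (I1: I, integral causality)
β1 stroke at J1  (prefer integral on C1)
β2 stroke at R1  (0-jn J1 has e-setter on 1)

dq_C1/dt = F_Sf1 - p_I1/9 - q_C1/24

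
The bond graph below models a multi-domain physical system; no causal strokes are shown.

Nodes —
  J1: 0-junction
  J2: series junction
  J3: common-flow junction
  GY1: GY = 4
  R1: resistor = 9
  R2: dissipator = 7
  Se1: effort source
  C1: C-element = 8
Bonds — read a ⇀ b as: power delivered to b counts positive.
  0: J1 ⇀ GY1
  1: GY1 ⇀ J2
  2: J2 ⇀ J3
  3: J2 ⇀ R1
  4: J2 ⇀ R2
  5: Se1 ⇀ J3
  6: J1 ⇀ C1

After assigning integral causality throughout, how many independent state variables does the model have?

β5 →J3  (Se1 (Se) sets effort on bond)
β2 →J2  (J3: last free bond brings flow in)
β6 →J1  (C1 outputs effort q/C1)
β0 →GY1  (J1 effort already set via bond 6)
β1 →GY1  (GY1 both-in/both-out from 0)
β3 →J2  (J2: bond 1 brought flow, rest push out)
β4 →J2  (common-f at J2 fixed by 1)

1  (C1 all integral)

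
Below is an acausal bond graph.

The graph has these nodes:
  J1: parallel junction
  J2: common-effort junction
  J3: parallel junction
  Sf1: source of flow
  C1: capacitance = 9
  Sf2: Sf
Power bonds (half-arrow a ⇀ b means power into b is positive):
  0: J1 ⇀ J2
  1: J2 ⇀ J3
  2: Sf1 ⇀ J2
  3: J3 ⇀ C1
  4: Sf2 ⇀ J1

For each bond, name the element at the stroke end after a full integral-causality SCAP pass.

b2 stroke→Sf1  (Sf1 (Sf) sets flow on bond)
b4 stroke→Sf2  (Sf2 fixes flow; stroke at Sf2)
b0 stroke→J1  (only one effort-in slot at J1)
b1 stroke→J2  (only one effort-in slot at J2)
b3 stroke→J3  (only one effort-in slot at J3)

β0 →J1
β1 →J2
β2 →Sf1
β3 →J3
β4 →Sf2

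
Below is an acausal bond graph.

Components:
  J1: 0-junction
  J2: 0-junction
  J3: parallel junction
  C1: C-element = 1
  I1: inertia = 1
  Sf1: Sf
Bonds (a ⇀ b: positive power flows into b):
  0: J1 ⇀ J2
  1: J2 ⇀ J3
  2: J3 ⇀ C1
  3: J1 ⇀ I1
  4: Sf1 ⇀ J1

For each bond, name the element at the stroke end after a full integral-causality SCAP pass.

β0 |J1
β1 |J2
β2 |J3
β3 |I1
β4 |Sf1

bond 4 |Sf1  (source Sf1 imposes f)
bond 2 |J3  (C1: C, integral causality)
bond 1 |J2  (0-jn J3 has e-setter on 2)
bond 0 |J1  (0-jn J2 has e-setter on 1)
bond 3 |I1  (J1: bond 0 brought effort, rest push out)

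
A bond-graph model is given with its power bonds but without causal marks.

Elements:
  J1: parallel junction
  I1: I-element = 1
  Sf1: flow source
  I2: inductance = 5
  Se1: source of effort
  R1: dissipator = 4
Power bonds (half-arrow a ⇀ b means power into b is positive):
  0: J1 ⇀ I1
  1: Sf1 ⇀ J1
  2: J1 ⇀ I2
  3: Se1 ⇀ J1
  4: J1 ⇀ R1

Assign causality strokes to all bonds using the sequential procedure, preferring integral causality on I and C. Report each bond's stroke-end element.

β0 stroke→I1
β1 stroke→Sf1
β2 stroke→I2
β3 stroke→J1
β4 stroke→R1

β1 stroke→Sf1  (Sf1: flow source, stroke at near end)
β3 stroke→J1  (Se1 (Se) sets effort on bond)
β0 stroke→I1  (0-jn J1 has e-setter on 3)
β2 stroke→I2  (0-jn J1 has e-setter on 3)
β4 stroke→R1  (J1: bond 3 brought effort, rest push out)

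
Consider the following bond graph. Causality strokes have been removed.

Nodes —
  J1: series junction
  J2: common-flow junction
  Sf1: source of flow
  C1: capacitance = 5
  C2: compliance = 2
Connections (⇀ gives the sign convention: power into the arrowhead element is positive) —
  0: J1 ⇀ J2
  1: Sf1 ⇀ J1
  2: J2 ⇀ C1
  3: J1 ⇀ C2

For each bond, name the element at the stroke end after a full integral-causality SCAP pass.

β1 →Sf1  (Sf1 (Sf) sets flow on bond)
β0 →J1  (J1 flow already set via bond 1)
β3 →J1  (common-f at J1 fixed by 1)
β2 →J2  (common-f at J2 fixed by 0)

b0 stroke→J1
b1 stroke→Sf1
b2 stroke→J2
b3 stroke→J1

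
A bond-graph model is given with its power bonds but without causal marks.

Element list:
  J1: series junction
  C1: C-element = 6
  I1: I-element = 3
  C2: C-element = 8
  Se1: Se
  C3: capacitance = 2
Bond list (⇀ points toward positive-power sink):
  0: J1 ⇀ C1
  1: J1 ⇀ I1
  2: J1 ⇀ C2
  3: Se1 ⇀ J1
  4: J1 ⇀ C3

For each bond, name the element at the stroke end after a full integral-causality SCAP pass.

#0 stroke at J1
#1 stroke at I1
#2 stroke at J1
#3 stroke at J1
#4 stroke at J1

β3 stroke→J1  (source Se1 imposes e)
β0 stroke→J1  (C1: C, integral causality)
β1 stroke→I1  (I1 integral (f out))
β2 stroke→J1  (J1: bond 1 brought flow, rest push out)
β4 stroke→J1  (1-jn J1 has f-setter on 1)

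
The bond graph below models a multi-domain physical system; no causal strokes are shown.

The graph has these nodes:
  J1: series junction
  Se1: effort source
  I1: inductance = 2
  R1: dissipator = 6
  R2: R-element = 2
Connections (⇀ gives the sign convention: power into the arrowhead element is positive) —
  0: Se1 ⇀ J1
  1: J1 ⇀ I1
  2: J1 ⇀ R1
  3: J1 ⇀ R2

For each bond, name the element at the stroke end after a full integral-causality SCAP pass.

bond 0 stroke→J1  (source Se1 imposes e)
bond 1 stroke→I1  (I1 outputs flow p/I1)
bond 2 stroke→J1  (1-jn J1 has f-setter on 1)
bond 3 stroke→J1  (1-jn J1 has f-setter on 1)

β0 →J1
β1 →I1
β2 →J1
β3 →J1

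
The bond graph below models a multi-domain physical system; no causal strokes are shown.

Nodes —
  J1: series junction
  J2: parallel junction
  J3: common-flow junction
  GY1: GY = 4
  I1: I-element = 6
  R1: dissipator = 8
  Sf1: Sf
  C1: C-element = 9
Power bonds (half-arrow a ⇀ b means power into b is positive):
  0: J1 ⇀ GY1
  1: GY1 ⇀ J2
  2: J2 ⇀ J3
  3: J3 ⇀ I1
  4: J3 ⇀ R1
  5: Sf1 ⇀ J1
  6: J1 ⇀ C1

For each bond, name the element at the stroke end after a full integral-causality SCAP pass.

β5 stroke at Sf1  (source Sf1 imposes f)
β0 stroke at J1  (common-f at J1 fixed by 5)
β6 stroke at J1  (J1 flow already set via bond 5)
β1 stroke at J2  (GY1: gyrator matches bond 0)
β2 stroke at J3  (0-jn J2 has e-setter on 1)
β3 stroke at I1  (prefer integral on I1)
β4 stroke at J3  (J3: bond 3 brought flow, rest push out)

b0 stroke→J1
b1 stroke→J2
b2 stroke→J3
b3 stroke→I1
b4 stroke→J3
b5 stroke→Sf1
b6 stroke→J1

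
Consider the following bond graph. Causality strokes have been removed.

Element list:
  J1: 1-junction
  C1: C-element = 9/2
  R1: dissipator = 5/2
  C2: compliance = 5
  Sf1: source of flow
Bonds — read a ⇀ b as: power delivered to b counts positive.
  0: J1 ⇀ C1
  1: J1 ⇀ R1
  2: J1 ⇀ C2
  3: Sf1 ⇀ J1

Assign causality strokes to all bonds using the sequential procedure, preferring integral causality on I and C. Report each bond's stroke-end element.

b3 stroke→Sf1  (Sf1: flow source, stroke at near end)
b0 stroke→J1  (common-f at J1 fixed by 3)
b1 stroke→J1  (common-f at J1 fixed by 3)
b2 stroke→J1  (J1 flow already set via bond 3)

β0 →J1
β1 →J1
β2 →J1
β3 →Sf1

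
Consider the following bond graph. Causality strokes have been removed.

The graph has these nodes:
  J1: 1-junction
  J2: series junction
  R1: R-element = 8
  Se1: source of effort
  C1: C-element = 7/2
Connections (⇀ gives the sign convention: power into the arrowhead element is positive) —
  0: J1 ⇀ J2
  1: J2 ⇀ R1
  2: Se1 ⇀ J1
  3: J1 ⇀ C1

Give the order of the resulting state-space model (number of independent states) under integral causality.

b2 stroke at J1  (Se1 (Se) sets effort on bond)
b3 stroke at J1  (C1 integral (e out))
b0 stroke at J2  (closing 1-jn rule on J1)
b1 stroke at R1  (only one flow-in slot at J2)

1  (C1 all integral)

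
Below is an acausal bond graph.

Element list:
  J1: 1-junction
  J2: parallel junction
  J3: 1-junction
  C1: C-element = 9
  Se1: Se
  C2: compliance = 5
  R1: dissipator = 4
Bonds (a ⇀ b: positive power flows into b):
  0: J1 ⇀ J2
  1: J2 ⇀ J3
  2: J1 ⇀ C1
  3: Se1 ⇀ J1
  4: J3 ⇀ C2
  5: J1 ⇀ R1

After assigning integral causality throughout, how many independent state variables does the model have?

#3 stroke at J1  (Se1: effort source, stroke at far end)
#2 stroke at J1  (C1: C, integral causality)
#4 stroke at J3  (C2: C, integral causality)
#1 stroke at J2  (only one flow-in slot at J3)
#0 stroke at J1  (0-jn J2 has e-setter on 1)
#5 stroke at R1  (J1 needs exactly one f-in)

2  (C1, C2 all integral)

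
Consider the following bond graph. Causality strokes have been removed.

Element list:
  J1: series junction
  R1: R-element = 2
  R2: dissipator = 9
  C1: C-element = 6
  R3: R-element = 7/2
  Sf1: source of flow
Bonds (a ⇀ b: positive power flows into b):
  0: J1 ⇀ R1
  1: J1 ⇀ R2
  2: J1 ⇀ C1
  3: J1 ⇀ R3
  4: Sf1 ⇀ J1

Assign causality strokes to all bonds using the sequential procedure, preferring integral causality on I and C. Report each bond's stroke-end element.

b4 stroke at Sf1  (Sf1 (Sf) sets flow on bond)
b0 stroke at J1  (J1: bond 4 brought flow, rest push out)
b1 stroke at J1  (1-jn J1 has f-setter on 4)
b2 stroke at J1  (1-jn J1 has f-setter on 4)
b3 stroke at J1  (1-jn J1 has f-setter on 4)

b0 →J1
b1 →J1
b2 →J1
b3 →J1
b4 →Sf1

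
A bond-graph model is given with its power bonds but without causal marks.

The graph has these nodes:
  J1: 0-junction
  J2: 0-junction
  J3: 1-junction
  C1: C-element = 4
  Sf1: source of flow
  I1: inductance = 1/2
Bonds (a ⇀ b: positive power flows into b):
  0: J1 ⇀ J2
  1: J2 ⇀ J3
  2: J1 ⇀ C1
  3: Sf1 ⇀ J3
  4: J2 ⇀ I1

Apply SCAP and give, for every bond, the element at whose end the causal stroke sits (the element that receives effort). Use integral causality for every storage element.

β3 |Sf1  (source Sf1 imposes f)
β1 |J3  (J3: bond 3 brought flow, rest push out)
β2 |J1  (C1 outputs effort q/C1)
β0 |J2  (J1: bond 2 brought effort, rest push out)
β4 |I1  (J2 effort already set via bond 0)

β0 |J2
β1 |J3
β2 |J1
β3 |Sf1
β4 |I1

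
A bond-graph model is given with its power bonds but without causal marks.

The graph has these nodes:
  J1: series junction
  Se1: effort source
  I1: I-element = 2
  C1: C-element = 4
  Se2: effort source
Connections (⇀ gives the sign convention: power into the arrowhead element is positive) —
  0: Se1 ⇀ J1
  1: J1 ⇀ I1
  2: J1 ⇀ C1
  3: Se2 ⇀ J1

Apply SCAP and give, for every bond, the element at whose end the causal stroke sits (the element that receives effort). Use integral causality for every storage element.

b0 stroke→J1
b1 stroke→I1
b2 stroke→J1
b3 stroke→J1

b0 stroke→J1  (source Se1 imposes e)
b3 stroke→J1  (source Se2 imposes e)
b1 stroke→I1  (I1 integral (f out))
b2 stroke→J1  (1-jn J1 has f-setter on 1)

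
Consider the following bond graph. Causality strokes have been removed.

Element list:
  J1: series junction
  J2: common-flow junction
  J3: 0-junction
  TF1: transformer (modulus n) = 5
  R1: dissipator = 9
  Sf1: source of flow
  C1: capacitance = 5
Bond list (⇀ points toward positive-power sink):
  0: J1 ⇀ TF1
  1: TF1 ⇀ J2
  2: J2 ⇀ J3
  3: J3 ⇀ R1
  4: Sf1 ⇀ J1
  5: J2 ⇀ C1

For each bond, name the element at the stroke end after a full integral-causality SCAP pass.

b4 stroke→Sf1  (source Sf1 imposes f)
b0 stroke→J1  (common-f at J1 fixed by 4)
b1 stroke→TF1  (TF1 one-in-one-out from 0)
b2 stroke→J2  (J2 flow already set via bond 1)
b5 stroke→J2  (1-jn J2 has f-setter on 1)
b3 stroke→J3  (closing 0-jn rule on J3)

#0 stroke→J1
#1 stroke→TF1
#2 stroke→J2
#3 stroke→J3
#4 stroke→Sf1
#5 stroke→J2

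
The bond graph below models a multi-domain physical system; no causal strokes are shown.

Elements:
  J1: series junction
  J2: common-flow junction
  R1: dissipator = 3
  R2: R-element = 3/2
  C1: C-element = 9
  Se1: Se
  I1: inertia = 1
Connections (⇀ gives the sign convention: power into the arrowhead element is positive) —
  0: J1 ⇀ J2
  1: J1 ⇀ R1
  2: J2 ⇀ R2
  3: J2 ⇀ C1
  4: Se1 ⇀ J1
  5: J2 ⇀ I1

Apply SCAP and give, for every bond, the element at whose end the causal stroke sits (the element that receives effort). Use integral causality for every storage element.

#4 stroke at J1  (source Se1 imposes e)
#3 stroke at J2  (C1 outputs effort q/C1)
#5 stroke at I1  (I1 integral (f out))
#0 stroke at J2  (J2 flow already set via bond 5)
#2 stroke at J2  (J2: bond 5 brought flow, rest push out)
#1 stroke at J1  (common-f at J1 fixed by 0)

bond 0 stroke→J2
bond 1 stroke→J1
bond 2 stroke→J2
bond 3 stroke→J2
bond 4 stroke→J1
bond 5 stroke→I1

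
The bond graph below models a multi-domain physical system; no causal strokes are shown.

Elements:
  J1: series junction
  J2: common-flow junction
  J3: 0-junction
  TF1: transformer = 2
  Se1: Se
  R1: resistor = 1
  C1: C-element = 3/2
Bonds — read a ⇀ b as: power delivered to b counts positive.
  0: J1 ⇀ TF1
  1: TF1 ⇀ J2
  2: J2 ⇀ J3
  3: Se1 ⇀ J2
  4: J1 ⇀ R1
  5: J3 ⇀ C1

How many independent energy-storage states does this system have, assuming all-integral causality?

b3 |J2  (Se1 fixes effort; stroke away)
b5 |J3  (prefer integral on C1)
b2 |J2  (J3 effort already set via bond 5)
b1 |TF1  (closing 1-jn rule on J2)
b0 |J1  (TF TF1: opposite of bond 1)
b4 |R1  (only one flow-in slot at J1)

1  (C1 all integral)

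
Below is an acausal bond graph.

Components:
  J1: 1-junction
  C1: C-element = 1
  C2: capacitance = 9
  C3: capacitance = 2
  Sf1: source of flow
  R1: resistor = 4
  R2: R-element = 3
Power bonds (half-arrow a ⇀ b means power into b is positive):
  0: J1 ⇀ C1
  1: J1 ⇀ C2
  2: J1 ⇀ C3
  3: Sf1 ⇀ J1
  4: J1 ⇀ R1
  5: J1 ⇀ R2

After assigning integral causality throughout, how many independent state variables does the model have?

3  (C1, C2, C3 all integral)

b3 stroke at Sf1  (Sf1: flow source, stroke at near end)
b0 stroke at J1  (J1 flow already set via bond 3)
b1 stroke at J1  (J1: bond 3 brought flow, rest push out)
b2 stroke at J1  (1-jn J1 has f-setter on 3)
b4 stroke at J1  (1-jn J1 has f-setter on 3)
b5 stroke at J1  (common-f at J1 fixed by 3)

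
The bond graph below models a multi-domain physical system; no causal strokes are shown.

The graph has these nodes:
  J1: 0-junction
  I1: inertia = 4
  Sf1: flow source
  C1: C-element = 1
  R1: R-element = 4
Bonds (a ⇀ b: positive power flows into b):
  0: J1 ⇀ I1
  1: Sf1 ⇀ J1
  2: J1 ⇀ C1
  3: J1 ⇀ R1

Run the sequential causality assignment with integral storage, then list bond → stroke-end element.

bond 1 →Sf1  (Sf1 (Sf) sets flow on bond)
bond 0 →I1  (I1 integral (f out))
bond 2 →J1  (C1 integral (e out))
bond 3 →R1  (common-e at J1 fixed by 2)

#0 stroke→I1
#1 stroke→Sf1
#2 stroke→J1
#3 stroke→R1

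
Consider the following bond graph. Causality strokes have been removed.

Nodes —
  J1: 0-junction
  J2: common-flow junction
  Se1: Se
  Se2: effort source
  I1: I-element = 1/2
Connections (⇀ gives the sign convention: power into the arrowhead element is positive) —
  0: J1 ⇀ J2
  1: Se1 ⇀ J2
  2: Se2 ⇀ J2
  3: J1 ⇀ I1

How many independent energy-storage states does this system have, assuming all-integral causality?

#1 stroke→J2  (source Se1 imposes e)
#2 stroke→J2  (Se2 fixes effort; stroke away)
#0 stroke→J1  (J2: last free bond brings flow in)
#3 stroke→I1  (J1 effort already set via bond 0)

1  (I1 all integral)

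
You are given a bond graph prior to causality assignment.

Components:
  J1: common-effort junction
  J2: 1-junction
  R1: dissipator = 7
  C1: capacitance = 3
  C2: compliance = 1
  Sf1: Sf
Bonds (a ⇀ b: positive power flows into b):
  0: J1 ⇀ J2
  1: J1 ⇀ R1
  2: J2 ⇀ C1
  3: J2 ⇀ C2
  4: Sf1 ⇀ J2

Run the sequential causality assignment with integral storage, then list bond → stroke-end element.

#4 |Sf1  (Sf1 fixes flow; stroke at Sf1)
#0 |J2  (1-jn J2 has f-setter on 4)
#2 |J2  (J2: bond 4 brought flow, rest push out)
#3 |J2  (J2: bond 4 brought flow, rest push out)
#1 |J1  (J1 needs exactly one e-in)

β0 →J2
β1 →J1
β2 →J2
β3 →J2
β4 →Sf1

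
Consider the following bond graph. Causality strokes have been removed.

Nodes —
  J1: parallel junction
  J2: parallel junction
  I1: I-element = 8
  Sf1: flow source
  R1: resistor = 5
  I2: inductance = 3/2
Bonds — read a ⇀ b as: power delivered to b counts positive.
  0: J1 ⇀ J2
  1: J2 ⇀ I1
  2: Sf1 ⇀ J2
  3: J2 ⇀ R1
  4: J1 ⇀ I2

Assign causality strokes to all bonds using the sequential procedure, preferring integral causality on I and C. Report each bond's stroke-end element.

bond 2 stroke→Sf1  (Sf1 (Sf) sets flow on bond)
bond 1 stroke→I1  (I1 integral (f out))
bond 4 stroke→I2  (I2 outputs flow p/I2)
bond 0 stroke→J1  (J1: last free bond brings effort in)
bond 3 stroke→J2  (J2 needs exactly one e-in)

bond 0 stroke→J1
bond 1 stroke→I1
bond 2 stroke→Sf1
bond 3 stroke→J2
bond 4 stroke→I2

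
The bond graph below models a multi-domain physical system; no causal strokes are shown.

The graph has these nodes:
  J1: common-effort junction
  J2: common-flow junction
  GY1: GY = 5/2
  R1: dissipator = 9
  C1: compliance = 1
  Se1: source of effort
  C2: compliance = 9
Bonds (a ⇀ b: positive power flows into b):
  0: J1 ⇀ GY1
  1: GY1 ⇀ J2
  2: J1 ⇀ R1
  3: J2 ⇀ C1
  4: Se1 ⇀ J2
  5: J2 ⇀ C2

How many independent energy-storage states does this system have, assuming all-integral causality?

#4 stroke at J2  (Se1 (Se) sets effort on bond)
#3 stroke at J2  (C1 outputs effort q/C1)
#5 stroke at J2  (C2: C, integral causality)
#1 stroke at GY1  (only one flow-in slot at J2)
#0 stroke at GY1  (through GY1, causality inverts; strokes same side of GY1)
#2 stroke at J1  (closing 0-jn rule on J1)

2  (C1, C2 all integral)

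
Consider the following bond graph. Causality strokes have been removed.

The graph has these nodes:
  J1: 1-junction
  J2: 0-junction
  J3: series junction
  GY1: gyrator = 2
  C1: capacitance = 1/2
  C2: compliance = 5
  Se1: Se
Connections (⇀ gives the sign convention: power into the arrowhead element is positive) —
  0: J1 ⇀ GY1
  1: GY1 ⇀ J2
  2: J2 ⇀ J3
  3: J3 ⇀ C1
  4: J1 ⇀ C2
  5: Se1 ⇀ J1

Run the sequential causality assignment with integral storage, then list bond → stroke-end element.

β5 stroke at J1  (source Se1 imposes e)
β3 stroke at J3  (C1 outputs effort q/C1)
β2 stroke at J2  (closing 1-jn rule on J3)
β1 stroke at GY1  (J2: bond 2 brought effort, rest push out)
β0 stroke at GY1  (GY GY1: same side as bond 1)
β4 stroke at J1  (1-jn J1 has f-setter on 0)

#0 stroke at GY1
#1 stroke at GY1
#2 stroke at J2
#3 stroke at J3
#4 stroke at J1
#5 stroke at J1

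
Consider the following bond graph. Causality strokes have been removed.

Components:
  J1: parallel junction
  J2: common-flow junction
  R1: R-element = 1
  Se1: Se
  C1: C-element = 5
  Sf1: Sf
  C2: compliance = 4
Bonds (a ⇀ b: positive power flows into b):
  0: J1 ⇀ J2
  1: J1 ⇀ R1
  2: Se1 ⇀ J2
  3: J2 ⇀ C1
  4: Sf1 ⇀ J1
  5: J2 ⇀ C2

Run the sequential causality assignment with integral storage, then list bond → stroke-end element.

β0 |J1
β1 |R1
β2 |J2
β3 |J2
β4 |Sf1
β5 |J2

#2 →J2  (Se1 (Se) sets effort on bond)
#4 →Sf1  (source Sf1 imposes f)
#3 →J2  (C1 outputs effort q/C1)
#5 →J2  (prefer integral on C2)
#0 →J1  (J2 needs exactly one f-in)
#1 →R1  (J1: bond 0 brought effort, rest push out)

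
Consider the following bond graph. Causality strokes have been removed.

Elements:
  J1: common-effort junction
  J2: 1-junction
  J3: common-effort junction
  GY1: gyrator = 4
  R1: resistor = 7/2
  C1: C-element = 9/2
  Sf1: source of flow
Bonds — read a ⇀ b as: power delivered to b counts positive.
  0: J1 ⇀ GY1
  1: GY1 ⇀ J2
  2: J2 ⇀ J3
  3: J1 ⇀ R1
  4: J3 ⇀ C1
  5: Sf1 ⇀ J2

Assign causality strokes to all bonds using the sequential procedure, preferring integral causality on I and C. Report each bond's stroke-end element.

b5 stroke→Sf1  (Sf1 fixes flow; stroke at Sf1)
b1 stroke→J2  (1-jn J2 has f-setter on 5)
b2 stroke→J2  (common-f at J2 fixed by 5)
b4 stroke→J3  (J3 needs exactly one e-in)
b0 stroke→J1  (GY GY1: same side as bond 1)
b3 stroke→R1  (0-jn J1 has e-setter on 0)

b0 →J1
b1 →J2
b2 →J2
b3 →R1
b4 →J3
b5 →Sf1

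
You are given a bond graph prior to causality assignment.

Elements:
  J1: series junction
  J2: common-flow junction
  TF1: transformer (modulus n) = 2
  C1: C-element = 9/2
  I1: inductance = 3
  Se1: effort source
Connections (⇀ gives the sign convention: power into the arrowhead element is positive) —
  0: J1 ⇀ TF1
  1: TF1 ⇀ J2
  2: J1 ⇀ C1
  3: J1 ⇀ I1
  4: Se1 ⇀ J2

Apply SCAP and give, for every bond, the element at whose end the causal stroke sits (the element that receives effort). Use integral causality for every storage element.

bond 0 |J1
bond 1 |TF1
bond 2 |J1
bond 3 |I1
bond 4 |J2

β4 →J2  (Se1 (Se) sets effort on bond)
β1 →TF1  (J2 needs exactly one f-in)
β0 →J1  (TF1: transformer flips bond 1)
β2 →J1  (prefer integral on C1)
β3 →I1  (J1 needs exactly one f-in)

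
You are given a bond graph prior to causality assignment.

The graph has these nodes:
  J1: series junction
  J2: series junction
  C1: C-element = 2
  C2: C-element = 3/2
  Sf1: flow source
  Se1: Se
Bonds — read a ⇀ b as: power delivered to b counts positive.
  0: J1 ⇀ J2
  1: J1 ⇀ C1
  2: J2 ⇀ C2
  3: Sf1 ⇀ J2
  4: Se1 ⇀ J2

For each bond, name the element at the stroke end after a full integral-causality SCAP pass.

#3 stroke→Sf1  (Sf1 (Sf) sets flow on bond)
#4 stroke→J2  (Se1 (Se) sets effort on bond)
#0 stroke→J2  (J2: bond 3 brought flow, rest push out)
#2 stroke→J2  (common-f at J2 fixed by 3)
#1 stroke→J1  (J1: bond 0 brought flow, rest push out)

bond 0 →J2
bond 1 →J1
bond 2 →J2
bond 3 →Sf1
bond 4 →J2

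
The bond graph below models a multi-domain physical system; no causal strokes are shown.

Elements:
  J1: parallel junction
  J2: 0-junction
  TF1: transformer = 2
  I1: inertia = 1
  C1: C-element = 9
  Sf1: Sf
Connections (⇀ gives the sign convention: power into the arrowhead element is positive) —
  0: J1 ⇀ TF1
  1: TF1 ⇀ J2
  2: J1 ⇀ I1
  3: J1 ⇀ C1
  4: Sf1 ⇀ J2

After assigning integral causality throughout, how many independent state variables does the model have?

#4 →Sf1  (source Sf1 imposes f)
#1 →J2  (J2 needs exactly one e-in)
#0 →TF1  (TF TF1: opposite of bond 1)
#2 →I1  (I1 integral (f out))
#3 →J1  (closing 0-jn rule on J1)

2  (C1, I1 all integral)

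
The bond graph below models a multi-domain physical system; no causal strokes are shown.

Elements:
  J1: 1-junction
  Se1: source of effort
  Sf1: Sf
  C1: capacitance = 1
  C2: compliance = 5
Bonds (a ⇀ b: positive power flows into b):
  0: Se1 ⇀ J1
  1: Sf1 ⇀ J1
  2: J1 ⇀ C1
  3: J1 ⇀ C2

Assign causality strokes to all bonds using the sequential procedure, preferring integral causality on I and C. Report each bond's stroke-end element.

β0 stroke at J1  (Se1 (Se) sets effort on bond)
β1 stroke at Sf1  (Sf1: flow source, stroke at near end)
β2 stroke at J1  (J1 flow already set via bond 1)
β3 stroke at J1  (J1 flow already set via bond 1)

β0 stroke at J1
β1 stroke at Sf1
β2 stroke at J1
β3 stroke at J1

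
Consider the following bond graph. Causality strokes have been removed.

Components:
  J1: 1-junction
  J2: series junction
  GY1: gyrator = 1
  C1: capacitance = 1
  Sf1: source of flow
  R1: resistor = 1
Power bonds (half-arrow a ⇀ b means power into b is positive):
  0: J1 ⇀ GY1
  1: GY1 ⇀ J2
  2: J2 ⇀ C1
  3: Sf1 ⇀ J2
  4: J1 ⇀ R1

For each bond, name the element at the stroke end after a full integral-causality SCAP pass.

#0 |J1
#1 |J2
#2 |J2
#3 |Sf1
#4 |R1

#3 stroke→Sf1  (Sf1 (Sf) sets flow on bond)
#1 stroke→J2  (common-f at J2 fixed by 3)
#2 stroke→J2  (1-jn J2 has f-setter on 3)
#0 stroke→J1  (GY GY1: same side as bond 1)
#4 stroke→R1  (closing 1-jn rule on J1)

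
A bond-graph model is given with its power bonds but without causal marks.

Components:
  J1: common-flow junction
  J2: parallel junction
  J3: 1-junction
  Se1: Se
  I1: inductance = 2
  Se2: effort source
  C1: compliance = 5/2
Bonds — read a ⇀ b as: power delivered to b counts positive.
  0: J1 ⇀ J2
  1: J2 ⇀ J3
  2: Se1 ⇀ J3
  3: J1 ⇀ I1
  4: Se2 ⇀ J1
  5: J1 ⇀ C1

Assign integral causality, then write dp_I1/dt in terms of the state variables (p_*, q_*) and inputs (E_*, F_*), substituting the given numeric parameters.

dp_I1/dt = E_Se1 + E_Se2 - 2*q_C1/5

b2 stroke→J3  (Se1 (Se) sets effort on bond)
b4 stroke→J1  (Se2 (Se) sets effort on bond)
b1 stroke→J2  (closing 1-jn rule on J3)
b0 stroke→J1  (common-e at J2 fixed by 1)
b3 stroke→I1  (I1: I, integral causality)
b5 stroke→J1  (J1 flow already set via bond 3)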